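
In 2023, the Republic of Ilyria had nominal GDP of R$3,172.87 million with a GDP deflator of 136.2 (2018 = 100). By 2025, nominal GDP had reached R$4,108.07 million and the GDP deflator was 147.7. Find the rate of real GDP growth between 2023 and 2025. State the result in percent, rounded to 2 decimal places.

19.39%

Deflate each year: 2023 → 3172.87/1.362 = 2329.57; 2025 → 4108.07/1.477 = 2781.36.
So real GDP changed by 2781.36/2329.57 − 1 = 0.1939, i.e. 19.39%.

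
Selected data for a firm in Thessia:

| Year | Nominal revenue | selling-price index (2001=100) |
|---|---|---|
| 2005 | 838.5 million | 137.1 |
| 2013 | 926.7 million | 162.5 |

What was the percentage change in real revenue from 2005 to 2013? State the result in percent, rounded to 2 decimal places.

-6.76%

Deflate each year: 2005 → 838.5/1.371 = 611.60; 2013 → 926.7/1.625 = 570.28.
So real revenue changed by 570.28/611.60 − 1 = -0.0676, i.e. -6.76%.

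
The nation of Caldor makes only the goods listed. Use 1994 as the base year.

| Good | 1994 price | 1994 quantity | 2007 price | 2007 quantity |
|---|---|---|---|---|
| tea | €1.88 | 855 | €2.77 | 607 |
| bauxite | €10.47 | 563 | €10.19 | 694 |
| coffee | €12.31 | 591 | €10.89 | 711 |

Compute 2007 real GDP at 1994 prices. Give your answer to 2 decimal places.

Real GDP 2007 = Σ (p_1994 × q_2007) = 1.88·607 + 10.47·694 + 12.31·711 = 17159.75.

€17159.75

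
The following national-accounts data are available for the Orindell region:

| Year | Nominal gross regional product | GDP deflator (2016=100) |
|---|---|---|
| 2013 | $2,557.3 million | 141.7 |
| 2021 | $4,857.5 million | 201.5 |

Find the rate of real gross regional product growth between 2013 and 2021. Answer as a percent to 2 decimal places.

33.58%

Real gross regional product 2013 = 2557.3 / 1.417 = 1804.73.
Real gross regional product 2021 = 4857.5 / 2.015 = 2410.67.
Real growth = 2410.67 / 1804.73 − 1 = 0.3358.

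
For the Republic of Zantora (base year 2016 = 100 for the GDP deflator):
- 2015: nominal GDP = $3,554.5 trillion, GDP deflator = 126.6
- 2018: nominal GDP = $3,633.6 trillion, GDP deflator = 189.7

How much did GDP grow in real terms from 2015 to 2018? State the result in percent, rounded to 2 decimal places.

-31.78%

Deflate each year: 2015 → 3554.5/1.266 = 2807.66; 2018 → 3633.6/1.897 = 1915.45.
So real GDP changed by 1915.45/2807.66 − 1 = -0.3178, i.e. -31.78%.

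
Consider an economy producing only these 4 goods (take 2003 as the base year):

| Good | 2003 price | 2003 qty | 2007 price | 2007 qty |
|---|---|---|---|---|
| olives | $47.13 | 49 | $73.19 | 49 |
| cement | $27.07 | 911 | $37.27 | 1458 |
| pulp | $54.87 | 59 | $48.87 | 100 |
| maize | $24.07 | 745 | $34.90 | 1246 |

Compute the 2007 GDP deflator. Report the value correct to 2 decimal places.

Nominal GDP 2007 = 73.19·49 + 37.27·1458 + 48.87·100 + 34.90·1246 = 106298.37.
Real GDP 2007 (at 2003 prices) = 47.13·49 + 27.07·1458 + 54.87·100 + 24.07·1246 = 77255.65.
Deflator = Nominal/Real × 100 = 106298.37/77255.65 × 100 = 137.593.

137.59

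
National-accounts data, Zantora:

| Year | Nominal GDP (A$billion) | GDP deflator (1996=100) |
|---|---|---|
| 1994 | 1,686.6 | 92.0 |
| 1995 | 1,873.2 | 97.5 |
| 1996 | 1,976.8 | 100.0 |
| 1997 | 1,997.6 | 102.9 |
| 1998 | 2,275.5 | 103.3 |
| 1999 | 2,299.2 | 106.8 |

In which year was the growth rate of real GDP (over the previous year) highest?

1998

1995: real = 1873.2/0.975 = 1921.23; growth vs 1994 (1833.26) = 4.80%.
1996: real = 1976.8/1.000 = 1976.80; growth vs 1995 (1921.23) = 2.89%.
1997: real = 1997.6/1.029 = 1941.30; growth vs 1996 (1976.80) = -1.80%.
1998: real = 2275.5/1.033 = 2202.81; growth vs 1997 (1941.30) = 13.47%.
1999: real = 2299.2/1.068 = 2152.81; growth vs 1998 (2202.81) = -2.27%.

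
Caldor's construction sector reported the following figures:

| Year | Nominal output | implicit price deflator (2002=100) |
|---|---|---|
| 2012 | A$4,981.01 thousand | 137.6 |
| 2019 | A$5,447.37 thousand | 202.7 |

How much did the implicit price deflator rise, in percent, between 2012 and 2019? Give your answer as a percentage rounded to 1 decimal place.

Price-level change = 202.7 / 137.6 − 1 = 0.4731.

47.3%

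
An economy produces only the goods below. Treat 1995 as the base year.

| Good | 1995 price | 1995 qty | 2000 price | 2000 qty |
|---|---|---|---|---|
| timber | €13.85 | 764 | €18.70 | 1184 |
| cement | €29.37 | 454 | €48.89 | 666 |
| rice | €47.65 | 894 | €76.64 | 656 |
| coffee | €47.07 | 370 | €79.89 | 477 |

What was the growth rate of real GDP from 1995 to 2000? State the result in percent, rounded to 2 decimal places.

6.84%

Real GDP 1995 = Nominal GDP 1995 = 13.85·764 + 29.37·454 + 47.65·894 + 47.07·370 = 83930.38.
Real GDP 2000 (at 1995 prices) = 13.85·1184 + 29.37·666 + 47.65·656 + 47.07·477 = 89669.61.
Real growth = 89669.61/83930.38 − 1 = 0.0684.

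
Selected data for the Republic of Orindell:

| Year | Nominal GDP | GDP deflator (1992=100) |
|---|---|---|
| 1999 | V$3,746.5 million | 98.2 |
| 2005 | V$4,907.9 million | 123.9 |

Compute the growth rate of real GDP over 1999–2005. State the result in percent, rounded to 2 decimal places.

3.83%

Real GDP 1999 = 3746.5 / 0.982 = 3815.17.
Real GDP 2005 = 4907.9 / 1.239 = 3961.18.
Real growth = 3961.18 / 3815.17 − 1 = 0.0383.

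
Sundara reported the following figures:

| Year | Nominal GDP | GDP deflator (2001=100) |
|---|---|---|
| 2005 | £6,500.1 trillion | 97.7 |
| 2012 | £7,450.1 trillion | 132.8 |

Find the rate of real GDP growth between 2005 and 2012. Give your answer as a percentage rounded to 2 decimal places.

Deflate each year: 2005 → 6500.1/0.977 = 6653.12; 2012 → 7450.1/1.328 = 5610.02.
So real GDP changed by 5610.02/6653.12 − 1 = -0.1568, i.e. -15.68%.

-15.68%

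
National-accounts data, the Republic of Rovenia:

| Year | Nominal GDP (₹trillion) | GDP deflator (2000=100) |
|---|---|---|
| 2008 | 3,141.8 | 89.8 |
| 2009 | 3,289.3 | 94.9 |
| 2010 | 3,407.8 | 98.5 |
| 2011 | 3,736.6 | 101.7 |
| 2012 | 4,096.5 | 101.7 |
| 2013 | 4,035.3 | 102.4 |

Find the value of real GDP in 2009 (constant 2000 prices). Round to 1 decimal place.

₹3,466.1 trillion

Real GDP 2009 = 3289.3 / 0.949 = 3466.07.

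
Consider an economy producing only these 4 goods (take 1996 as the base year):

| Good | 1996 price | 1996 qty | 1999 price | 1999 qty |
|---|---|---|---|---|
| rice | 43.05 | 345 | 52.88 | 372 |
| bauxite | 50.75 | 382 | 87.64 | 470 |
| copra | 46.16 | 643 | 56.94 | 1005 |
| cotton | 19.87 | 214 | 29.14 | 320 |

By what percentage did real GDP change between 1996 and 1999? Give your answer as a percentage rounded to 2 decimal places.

35.86%

Real GDP 1996 = Nominal GDP 1996 = 43.05·345 + 50.75·382 + 46.16·643 + 19.87·214 = 68171.81.
Real GDP 1999 (at 1996 prices) = 43.05·372 + 50.75·470 + 46.16·1005 + 19.87·320 = 92616.30.
Real growth = 92616.30/68171.81 − 1 = 0.3586.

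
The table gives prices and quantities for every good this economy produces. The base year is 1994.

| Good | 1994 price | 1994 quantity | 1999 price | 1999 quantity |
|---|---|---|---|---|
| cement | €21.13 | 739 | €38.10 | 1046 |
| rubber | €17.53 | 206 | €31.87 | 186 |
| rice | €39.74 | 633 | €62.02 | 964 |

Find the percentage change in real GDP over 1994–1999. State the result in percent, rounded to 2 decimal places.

Real GDP 1994 = Nominal GDP 1994 = 21.13·739 + 17.53·206 + 39.74·633 = 44381.67.
Real GDP 1999 (at 1994 prices) = 21.13·1046 + 17.53·186 + 39.74·964 = 63671.92.
Real growth = 63671.92/44381.67 − 1 = 0.4346.

43.46%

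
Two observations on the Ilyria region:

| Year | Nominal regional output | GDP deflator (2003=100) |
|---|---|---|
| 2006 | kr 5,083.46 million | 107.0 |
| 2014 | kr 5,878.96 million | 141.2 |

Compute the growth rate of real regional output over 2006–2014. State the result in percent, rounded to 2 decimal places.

-12.36%

Deflate each year: 2006 → 5083.46/1.070 = 4750.90; 2014 → 5878.96/1.412 = 4163.57.
So real regional output changed by 4163.57/4750.90 − 1 = -0.1236, i.e. -12.36%.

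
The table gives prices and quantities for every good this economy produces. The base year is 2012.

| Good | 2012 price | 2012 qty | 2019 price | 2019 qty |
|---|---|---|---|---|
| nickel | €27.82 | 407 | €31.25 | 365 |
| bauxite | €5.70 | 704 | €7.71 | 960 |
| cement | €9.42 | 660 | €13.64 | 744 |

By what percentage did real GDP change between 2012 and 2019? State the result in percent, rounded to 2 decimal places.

5.02%

Real GDP 2012 = Nominal GDP 2012 = 27.82·407 + 5.70·704 + 9.42·660 = 21552.74.
Real GDP 2019 (at 2012 prices) = 27.82·365 + 5.70·960 + 9.42·744 = 22634.78.
Real growth = 22634.78/21552.74 − 1 = 0.0502.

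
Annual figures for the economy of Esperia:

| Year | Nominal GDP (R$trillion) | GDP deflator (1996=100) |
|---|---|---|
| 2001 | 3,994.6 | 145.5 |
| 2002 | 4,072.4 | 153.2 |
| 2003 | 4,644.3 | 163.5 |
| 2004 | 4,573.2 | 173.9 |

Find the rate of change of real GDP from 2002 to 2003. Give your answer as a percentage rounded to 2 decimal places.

Real GDP 2002 = 4072.4/1.532 = 2658.22.
Real GDP 2003 = 4644.3/1.635 = 2840.55.
Change = 2840.55/2658.22 − 1 = 0.0686.

6.86%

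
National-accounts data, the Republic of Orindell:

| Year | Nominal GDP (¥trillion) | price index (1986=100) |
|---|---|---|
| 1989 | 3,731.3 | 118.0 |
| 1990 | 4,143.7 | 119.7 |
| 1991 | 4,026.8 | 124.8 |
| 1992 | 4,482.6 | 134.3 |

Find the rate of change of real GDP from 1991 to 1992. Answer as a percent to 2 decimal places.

Real GDP 1991 = 4026.8/1.248 = 3226.60.
Real GDP 1992 = 4482.6/1.343 = 3337.75.
Change = 3337.75/3226.60 − 1 = 0.0344.

3.44%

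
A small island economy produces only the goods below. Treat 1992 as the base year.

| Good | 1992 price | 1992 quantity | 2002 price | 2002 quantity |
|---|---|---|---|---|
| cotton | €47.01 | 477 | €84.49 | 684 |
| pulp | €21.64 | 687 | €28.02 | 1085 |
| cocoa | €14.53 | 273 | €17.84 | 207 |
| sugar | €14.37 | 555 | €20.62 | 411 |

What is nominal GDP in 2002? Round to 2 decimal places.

€100360.56

Nominal GDP 2002 = Σ (p_2002 × q_2002) = 84.49·684 + 28.02·1085 + 17.84·207 + 20.62·411 = 100360.56.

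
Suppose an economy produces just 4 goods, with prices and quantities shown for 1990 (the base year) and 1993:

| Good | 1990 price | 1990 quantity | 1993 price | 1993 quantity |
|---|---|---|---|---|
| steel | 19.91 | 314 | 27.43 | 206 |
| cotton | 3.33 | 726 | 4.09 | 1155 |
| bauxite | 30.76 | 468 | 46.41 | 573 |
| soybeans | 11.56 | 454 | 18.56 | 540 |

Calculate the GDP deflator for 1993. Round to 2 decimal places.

147.69

Nominal GDP 1993 = 27.43·206 + 4.09·1155 + 46.41·573 + 18.56·540 = 46989.86.
Real GDP 1993 (at 1990 prices) = 19.91·206 + 3.33·1155 + 30.76·573 + 11.56·540 = 31815.49.
Deflator = Nominal/Real × 100 = 46989.86/31815.49 × 100 = 147.695.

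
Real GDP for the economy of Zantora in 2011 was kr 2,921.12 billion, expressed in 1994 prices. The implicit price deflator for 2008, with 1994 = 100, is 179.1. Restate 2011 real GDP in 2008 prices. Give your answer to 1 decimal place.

Real GDP in 2008 prices = Real GDP in 1994 prices × (P_2008/P_1994) = 2921.12 × 1.791 = 5231.73.

kr 5,231.7 billion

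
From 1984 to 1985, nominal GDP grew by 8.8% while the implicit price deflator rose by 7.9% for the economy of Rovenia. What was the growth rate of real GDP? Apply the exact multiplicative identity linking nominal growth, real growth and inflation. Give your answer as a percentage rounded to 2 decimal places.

0.83%

(1 + g_nom) = (1 + g_real)(1 + π), so g_real = 1.0880 / 1.0790 − 1 = 0.00834.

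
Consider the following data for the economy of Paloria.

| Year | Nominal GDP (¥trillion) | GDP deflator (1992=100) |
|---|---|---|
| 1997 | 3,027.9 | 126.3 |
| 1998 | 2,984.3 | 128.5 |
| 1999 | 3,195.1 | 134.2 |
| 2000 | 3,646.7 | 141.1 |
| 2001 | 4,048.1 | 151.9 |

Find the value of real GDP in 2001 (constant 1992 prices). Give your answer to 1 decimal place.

¥2,665.0 trillion

Real GDP 2001 = 4048.1 / 1.519 = 2664.98.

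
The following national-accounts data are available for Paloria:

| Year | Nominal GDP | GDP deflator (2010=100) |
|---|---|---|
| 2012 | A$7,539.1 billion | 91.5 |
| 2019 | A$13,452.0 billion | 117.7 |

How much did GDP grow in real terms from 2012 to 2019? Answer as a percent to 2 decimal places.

Deflate each year: 2012 → 7539.1/0.915 = 8239.45; 2019 → 13452.0/1.177 = 11429.06.
So real GDP changed by 11429.06/8239.45 − 1 = 0.3871, i.e. 38.71%.

38.71%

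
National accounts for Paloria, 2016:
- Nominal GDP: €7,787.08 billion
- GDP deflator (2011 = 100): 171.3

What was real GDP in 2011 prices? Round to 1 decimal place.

€4,545.9 billion

Real GDP = Nominal / (GDP deflator/100) = 7787.08 / 1.713 = 4545.87.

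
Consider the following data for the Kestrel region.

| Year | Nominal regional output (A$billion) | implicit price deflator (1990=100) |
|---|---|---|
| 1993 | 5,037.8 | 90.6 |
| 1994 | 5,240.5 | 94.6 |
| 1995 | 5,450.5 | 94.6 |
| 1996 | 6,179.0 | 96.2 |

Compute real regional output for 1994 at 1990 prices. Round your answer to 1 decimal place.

A$5,539.6 billion

Real regional output 1994 = 5240.5 / 0.946 = 5539.64.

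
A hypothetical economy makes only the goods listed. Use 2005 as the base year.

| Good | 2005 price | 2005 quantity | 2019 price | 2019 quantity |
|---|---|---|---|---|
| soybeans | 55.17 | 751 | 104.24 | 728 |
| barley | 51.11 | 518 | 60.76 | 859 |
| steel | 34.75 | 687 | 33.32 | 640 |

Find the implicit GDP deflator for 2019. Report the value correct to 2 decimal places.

140.54

Nominal GDP 2019 = 104.24·728 + 60.76·859 + 33.32·640 = 149404.36.
Real GDP 2019 (at 2005 prices) = 55.17·728 + 51.11·859 + 34.75·640 = 106307.25.
Deflator = Nominal/Real × 100 = 149404.36/106307.25 × 100 = 140.540.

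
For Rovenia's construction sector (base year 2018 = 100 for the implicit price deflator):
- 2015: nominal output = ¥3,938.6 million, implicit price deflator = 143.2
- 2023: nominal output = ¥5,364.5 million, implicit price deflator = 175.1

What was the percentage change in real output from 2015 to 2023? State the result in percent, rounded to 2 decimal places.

11.39%

Real output 2015 = 3938.6 / 1.432 = 2750.42.
Real output 2023 = 5364.5 / 1.751 = 3063.68.
Real growth = 3063.68 / 2750.42 − 1 = 0.1139.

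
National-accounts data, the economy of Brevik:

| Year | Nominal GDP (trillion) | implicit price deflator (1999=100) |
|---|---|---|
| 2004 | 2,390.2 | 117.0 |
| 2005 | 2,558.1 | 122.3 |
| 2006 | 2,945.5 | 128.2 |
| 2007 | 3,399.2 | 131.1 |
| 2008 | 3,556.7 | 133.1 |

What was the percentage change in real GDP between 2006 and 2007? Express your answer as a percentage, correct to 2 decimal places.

Real GDP 2006 = 2945.5/1.282 = 2297.58.
Real GDP 2007 = 3399.2/1.311 = 2592.83.
Change = 2592.83/2297.58 − 1 = 0.1285.

12.85%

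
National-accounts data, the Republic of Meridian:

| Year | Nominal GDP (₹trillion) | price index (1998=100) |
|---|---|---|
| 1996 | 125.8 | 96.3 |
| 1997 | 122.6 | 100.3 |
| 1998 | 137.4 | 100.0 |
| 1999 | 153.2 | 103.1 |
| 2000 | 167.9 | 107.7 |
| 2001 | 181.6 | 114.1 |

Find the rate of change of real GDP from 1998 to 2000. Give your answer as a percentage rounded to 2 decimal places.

Real GDP 1998 = 137.4/1.000 = 137.40.
Real GDP 2000 = 167.9/1.077 = 155.90.
Change = 155.90/137.40 − 1 = 0.1346.

13.46%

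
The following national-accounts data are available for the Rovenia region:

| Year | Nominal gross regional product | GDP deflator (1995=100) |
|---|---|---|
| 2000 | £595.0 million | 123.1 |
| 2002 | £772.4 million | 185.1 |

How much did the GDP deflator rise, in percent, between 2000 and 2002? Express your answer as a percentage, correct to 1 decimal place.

50.4%

Price-level change = 185.1 / 123.1 − 1 = 0.5037.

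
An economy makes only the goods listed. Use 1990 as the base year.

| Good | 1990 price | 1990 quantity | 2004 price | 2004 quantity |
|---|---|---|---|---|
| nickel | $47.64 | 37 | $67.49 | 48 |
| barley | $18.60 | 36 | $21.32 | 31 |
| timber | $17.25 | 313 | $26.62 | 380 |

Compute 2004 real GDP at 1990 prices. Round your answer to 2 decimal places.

Real GDP 2004 = Σ (p_1990 × q_2004) = 47.64·48 + 18.60·31 + 17.25·380 = 9418.32.

$9418.32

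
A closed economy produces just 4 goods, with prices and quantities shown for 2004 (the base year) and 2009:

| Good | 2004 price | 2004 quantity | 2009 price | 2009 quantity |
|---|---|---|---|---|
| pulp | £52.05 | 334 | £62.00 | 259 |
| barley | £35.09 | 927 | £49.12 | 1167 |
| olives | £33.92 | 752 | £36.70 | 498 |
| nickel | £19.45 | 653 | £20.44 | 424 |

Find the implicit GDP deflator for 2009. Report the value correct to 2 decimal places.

Nominal GDP 2009 = 62.00·259 + 49.12·1167 + 36.70·498 + 20.44·424 = 100324.20.
Real GDP 2009 (at 2004 prices) = 52.05·259 + 35.09·1167 + 33.92·498 + 19.45·424 = 79569.94.
Deflator = Nominal/Real × 100 = 100324.20/79569.94 × 100 = 126.083.

126.08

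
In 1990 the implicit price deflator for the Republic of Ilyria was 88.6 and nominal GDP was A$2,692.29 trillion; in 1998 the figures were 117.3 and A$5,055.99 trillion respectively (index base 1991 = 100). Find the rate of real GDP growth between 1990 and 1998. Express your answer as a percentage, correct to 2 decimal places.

41.85%

Real GDP 1990 = 2692.29 / 0.886 = 3038.70.
Real GDP 1998 = 5055.99 / 1.173 = 4310.31.
Real growth = 4310.31 / 3038.70 − 1 = 0.4185.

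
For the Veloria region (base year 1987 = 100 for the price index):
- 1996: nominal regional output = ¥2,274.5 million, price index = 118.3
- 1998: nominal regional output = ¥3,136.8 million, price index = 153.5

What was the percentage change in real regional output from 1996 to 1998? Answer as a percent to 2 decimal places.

6.29%

Real regional output 1996 = 2274.5 / 1.183 = 1922.65.
Real regional output 1998 = 3136.8 / 1.535 = 2043.52.
Real growth = 2043.52 / 1922.65 − 1 = 0.0629.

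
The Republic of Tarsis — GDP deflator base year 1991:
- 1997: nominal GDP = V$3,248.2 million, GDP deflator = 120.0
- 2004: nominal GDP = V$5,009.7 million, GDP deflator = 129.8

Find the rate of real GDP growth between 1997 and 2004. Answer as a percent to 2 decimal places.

Deflate each year: 1997 → 3248.2/1.200 = 2706.83; 2004 → 5009.7/1.298 = 3859.55.
So real GDP changed by 3859.55/2706.83 − 1 = 0.4259, i.e. 42.59%.

42.59%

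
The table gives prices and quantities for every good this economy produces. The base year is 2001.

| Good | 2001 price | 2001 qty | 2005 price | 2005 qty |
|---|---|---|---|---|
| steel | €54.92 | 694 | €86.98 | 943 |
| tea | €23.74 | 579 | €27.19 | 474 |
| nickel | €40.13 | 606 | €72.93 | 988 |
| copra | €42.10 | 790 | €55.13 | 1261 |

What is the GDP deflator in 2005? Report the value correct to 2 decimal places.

Nominal GDP 2005 = 86.98·943 + 27.19·474 + 72.93·988 + 55.13·1261 = 236483.97.
Real GDP 2005 (at 2001 prices) = 54.92·943 + 23.74·474 + 40.13·988 + 42.10·1261 = 155778.86.
Deflator = Nominal/Real × 100 = 236483.97/155778.86 × 100 = 151.807.

151.81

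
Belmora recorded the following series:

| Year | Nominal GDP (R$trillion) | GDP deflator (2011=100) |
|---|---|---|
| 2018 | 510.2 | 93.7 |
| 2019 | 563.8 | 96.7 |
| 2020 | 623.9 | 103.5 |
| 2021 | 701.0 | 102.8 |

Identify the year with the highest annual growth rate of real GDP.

2019: real = 563.8/0.967 = 583.04; growth vs 2018 (544.50) = 7.08%.
2020: real = 623.9/1.035 = 602.80; growth vs 2019 (583.04) = 3.39%.
2021: real = 701.0/1.028 = 681.91; growth vs 2020 (602.80) = 13.12%.

2021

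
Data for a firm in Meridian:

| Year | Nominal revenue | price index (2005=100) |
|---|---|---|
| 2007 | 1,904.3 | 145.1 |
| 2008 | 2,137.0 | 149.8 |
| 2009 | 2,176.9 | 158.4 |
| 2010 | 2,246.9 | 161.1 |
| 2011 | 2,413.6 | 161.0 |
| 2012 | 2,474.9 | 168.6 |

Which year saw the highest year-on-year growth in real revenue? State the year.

2008: real = 2137.0/1.498 = 1426.57; growth vs 2007 (1312.41) = 8.70%.
2009: real = 2176.9/1.584 = 1374.31; growth vs 2008 (1426.57) = -3.66%.
2010: real = 2246.9/1.611 = 1394.72; growth vs 2009 (1374.31) = 1.49%.
2011: real = 2413.6/1.610 = 1499.13; growth vs 2010 (1394.72) = 7.49%.
2012: real = 2474.9/1.686 = 1467.91; growth vs 2011 (1499.13) = -2.08%.

2008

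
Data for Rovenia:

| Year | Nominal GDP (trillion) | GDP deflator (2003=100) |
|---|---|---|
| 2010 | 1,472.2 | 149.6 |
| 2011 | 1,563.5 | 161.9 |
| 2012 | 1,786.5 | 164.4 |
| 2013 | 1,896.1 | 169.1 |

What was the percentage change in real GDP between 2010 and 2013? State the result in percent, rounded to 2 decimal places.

Real GDP 2010 = 1472.2/1.496 = 984.09.
Real GDP 2013 = 1896.1/1.691 = 1121.29.
Change = 1121.29/984.09 − 1 = 0.1394.

13.94%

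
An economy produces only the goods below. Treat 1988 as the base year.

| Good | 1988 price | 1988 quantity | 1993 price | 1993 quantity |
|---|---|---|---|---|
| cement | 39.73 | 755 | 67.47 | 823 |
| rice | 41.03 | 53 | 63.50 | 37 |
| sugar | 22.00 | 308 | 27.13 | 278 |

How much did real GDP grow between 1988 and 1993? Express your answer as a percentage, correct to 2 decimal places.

3.56%

Real GDP 1988 = Nominal GDP 1988 = 39.73·755 + 41.03·53 + 22.00·308 = 38946.74.
Real GDP 1993 (at 1988 prices) = 39.73·823 + 41.03·37 + 22.00·278 = 40331.90.
Real growth = 40331.90/38946.74 − 1 = 0.0356.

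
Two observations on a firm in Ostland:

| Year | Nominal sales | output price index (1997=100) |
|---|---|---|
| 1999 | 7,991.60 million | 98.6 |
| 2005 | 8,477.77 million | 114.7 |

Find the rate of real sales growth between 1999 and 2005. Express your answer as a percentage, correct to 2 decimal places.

Real sales 1999 = 7991.60 / 0.986 = 8105.07.
Real sales 2005 = 8477.77 / 1.147 = 7391.26.
Real growth = 7391.26 / 8105.07 − 1 = -0.0881.

-8.81%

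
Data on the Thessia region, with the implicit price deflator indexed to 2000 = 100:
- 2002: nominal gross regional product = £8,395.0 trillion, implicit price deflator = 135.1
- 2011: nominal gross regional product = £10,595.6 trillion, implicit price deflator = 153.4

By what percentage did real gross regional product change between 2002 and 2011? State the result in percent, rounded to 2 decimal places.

11.16%

Deflate each year: 2002 → 8395.0/1.351 = 6213.92; 2011 → 10595.6/1.534 = 6907.17.
So real gross regional product changed by 6907.17/6213.92 − 1 = 0.1116, i.e. 11.16%.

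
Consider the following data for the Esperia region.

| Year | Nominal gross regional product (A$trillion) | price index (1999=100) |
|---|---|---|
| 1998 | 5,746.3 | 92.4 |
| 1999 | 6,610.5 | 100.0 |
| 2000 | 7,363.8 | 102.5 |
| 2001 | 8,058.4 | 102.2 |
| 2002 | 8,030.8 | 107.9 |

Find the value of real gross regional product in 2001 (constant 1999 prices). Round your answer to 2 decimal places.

Real gross regional product 2001 = 8058.4 / 1.022 = 7884.93.

A$7,884.93 trillion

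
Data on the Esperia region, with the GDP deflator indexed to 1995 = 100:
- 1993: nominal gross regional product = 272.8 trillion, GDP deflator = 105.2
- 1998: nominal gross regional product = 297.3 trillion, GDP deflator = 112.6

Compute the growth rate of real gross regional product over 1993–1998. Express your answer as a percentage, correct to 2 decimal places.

1.82%

Deflate each year: 1993 → 272.8/1.052 = 259.32; 1998 → 297.3/1.126 = 264.03.
So real gross regional product changed by 264.03/259.32 − 1 = 0.0182, i.e. 1.82%.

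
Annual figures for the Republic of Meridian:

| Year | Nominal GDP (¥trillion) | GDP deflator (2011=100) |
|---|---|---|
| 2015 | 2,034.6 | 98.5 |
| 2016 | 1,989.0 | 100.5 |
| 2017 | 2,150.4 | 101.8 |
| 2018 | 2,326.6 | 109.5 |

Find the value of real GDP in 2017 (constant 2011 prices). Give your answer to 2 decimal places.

¥2,112.38 trillion

Real GDP 2017 = 2150.4 / 1.018 = 2112.38.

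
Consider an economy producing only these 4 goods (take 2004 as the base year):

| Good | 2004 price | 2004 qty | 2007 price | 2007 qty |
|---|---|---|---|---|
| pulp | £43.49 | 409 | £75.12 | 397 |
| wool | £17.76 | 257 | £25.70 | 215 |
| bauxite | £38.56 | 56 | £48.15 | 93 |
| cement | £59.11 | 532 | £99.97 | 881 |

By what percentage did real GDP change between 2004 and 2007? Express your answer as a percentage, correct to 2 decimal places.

Real GDP 2004 = Nominal GDP 2004 = 43.49·409 + 17.76·257 + 38.56·56 + 59.11·532 = 55957.61.
Real GDP 2007 (at 2004 prices) = 43.49·397 + 17.76·215 + 38.56·93 + 59.11·881 = 76745.92.
Real growth = 76745.92/55957.61 − 1 = 0.3715.

37.15%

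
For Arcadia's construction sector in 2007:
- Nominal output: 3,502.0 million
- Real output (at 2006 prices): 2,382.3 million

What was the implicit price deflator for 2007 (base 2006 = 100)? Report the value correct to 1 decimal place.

implicit price deflator = (Nominal / Real) × 100 = 3502.0 / 2382.3 × 100 = 147.00.

147.0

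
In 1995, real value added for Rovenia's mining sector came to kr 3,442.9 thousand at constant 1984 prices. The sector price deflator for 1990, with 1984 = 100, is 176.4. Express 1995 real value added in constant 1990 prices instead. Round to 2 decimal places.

Real value added in 1990 prices = Real value added in 1984 prices × (P_1990/P_1984) = 3442.9 × 1.764 = 6073.28.

kr 6,073.28 thousand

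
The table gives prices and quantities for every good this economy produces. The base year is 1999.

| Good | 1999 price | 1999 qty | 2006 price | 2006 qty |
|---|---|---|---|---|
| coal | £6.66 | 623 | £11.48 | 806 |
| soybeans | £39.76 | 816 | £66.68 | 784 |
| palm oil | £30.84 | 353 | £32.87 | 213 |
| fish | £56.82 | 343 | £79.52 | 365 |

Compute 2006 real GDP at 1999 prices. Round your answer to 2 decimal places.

Real GDP 2006 = Σ (p_1999 × q_2006) = 6.66·806 + 39.76·784 + 30.84·213 + 56.82·365 = 63848.02.

£63848.02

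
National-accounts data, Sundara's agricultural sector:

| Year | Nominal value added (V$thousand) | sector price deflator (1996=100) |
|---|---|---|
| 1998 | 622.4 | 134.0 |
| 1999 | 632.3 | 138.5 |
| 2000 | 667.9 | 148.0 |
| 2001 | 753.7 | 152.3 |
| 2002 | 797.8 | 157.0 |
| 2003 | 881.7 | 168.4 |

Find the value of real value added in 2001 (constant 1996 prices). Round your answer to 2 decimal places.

Real value added 2001 = 753.7 / 1.523 = 494.88.

V$494.88 thousand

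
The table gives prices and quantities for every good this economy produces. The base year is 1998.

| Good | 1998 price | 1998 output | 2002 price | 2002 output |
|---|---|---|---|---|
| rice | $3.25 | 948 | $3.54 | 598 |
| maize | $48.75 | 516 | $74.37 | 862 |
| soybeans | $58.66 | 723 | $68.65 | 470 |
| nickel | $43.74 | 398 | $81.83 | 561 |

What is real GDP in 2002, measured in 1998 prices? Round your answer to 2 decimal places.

$96074.34

Real GDP 2002 = Σ (p_1998 × q_2002) = 3.25·598 + 48.75·862 + 58.66·470 + 43.74·561 = 96074.34.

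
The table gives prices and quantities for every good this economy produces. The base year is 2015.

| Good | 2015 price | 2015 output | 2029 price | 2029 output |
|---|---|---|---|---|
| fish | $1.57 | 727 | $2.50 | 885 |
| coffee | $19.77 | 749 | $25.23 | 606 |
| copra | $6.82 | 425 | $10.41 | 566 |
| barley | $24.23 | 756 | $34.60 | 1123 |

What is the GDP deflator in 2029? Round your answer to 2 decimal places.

140.07

Nominal GDP 2029 = 2.50·885 + 25.23·606 + 10.41·566 + 34.60·1123 = 62249.74.
Real GDP 2029 (at 2015 prices) = 1.57·885 + 19.77·606 + 6.82·566 + 24.23·1123 = 44440.48.
Deflator = Nominal/Real × 100 = 62249.74/44440.48 × 100 = 140.074.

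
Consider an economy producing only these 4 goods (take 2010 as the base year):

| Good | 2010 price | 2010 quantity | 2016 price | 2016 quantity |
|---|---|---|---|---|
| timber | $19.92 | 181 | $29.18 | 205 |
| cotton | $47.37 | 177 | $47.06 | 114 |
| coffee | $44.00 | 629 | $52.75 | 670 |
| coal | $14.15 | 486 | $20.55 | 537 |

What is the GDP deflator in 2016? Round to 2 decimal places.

Nominal GDP 2016 = 29.18·205 + 47.06·114 + 52.75·670 + 20.55·537 = 57724.59.
Real GDP 2016 (at 2010 prices) = 19.92·205 + 47.37·114 + 44.00·670 + 14.15·537 = 46562.33.
Deflator = Nominal/Real × 100 = 57724.59/46562.33 × 100 = 123.973.

123.97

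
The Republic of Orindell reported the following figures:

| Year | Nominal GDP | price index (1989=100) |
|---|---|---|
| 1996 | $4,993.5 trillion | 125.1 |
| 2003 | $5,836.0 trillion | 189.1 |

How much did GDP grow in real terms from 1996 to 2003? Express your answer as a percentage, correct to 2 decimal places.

Deflate each year: 1996 → 4993.5/1.251 = 3991.61; 2003 → 5836.0/1.891 = 3086.20.
So real GDP changed by 3086.20/3991.61 − 1 = -0.2268, i.e. -22.68%.

-22.68%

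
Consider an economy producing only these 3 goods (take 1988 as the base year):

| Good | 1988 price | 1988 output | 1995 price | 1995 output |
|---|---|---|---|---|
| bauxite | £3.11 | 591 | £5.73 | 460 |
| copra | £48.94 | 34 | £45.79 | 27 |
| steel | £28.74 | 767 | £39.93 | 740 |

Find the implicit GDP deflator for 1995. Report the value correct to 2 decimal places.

139.14

Nominal GDP 1995 = 5.73·460 + 45.79·27 + 39.93·740 = 33420.33.
Real GDP 1995 (at 1988 prices) = 3.11·460 + 48.94·27 + 28.74·740 = 24019.58.
Deflator = Nominal/Real × 100 = 33420.33/24019.58 × 100 = 139.138.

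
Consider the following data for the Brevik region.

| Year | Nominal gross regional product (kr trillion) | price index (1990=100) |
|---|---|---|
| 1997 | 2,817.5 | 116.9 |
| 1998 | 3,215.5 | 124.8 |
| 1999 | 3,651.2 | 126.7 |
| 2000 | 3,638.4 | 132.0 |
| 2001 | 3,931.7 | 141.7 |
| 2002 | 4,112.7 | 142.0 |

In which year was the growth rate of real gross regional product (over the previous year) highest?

1998: real = 3215.5/1.248 = 2576.52; growth vs 1997 (2410.18) = 6.90%.
1999: real = 3651.2/1.267 = 2881.77; growth vs 1998 (2576.52) = 11.85%.
2000: real = 3638.4/1.320 = 2756.36; growth vs 1999 (2881.77) = -4.35%.
2001: real = 3931.7/1.417 = 2774.66; growth vs 2000 (2756.36) = 0.66%.
2002: real = 4112.7/1.420 = 2896.27; growth vs 2001 (2774.66) = 4.38%.

1999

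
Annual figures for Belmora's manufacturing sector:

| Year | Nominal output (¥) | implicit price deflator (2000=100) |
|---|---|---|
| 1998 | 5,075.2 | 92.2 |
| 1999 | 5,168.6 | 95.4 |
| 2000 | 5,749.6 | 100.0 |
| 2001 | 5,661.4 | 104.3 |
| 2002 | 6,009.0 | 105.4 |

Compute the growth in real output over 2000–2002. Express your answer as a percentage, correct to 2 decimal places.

-0.84%

Real output 2000 = 5749.6/1.000 = 5749.60.
Real output 2002 = 6009.0/1.054 = 5701.14.
Change = 5701.14/5749.60 − 1 = -0.0084.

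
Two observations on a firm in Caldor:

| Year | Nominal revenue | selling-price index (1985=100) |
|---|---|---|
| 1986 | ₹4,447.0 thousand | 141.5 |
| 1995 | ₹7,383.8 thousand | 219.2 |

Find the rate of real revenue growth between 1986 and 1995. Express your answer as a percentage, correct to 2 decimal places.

Real revenue 1986 = 4447.0 / 1.415 = 3142.76.
Real revenue 1995 = 7383.8 / 2.192 = 3368.52.
Real growth = 3368.52 / 3142.76 − 1 = 0.0718.

7.18%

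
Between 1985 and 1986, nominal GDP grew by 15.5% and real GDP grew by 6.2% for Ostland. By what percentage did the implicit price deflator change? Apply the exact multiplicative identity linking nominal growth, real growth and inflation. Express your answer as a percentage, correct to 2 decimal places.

(1 + g_nom) = (1 + g_real)(1 + π), so π = 1.1550 / 1.0620 − 1 = 0.08757.

8.76%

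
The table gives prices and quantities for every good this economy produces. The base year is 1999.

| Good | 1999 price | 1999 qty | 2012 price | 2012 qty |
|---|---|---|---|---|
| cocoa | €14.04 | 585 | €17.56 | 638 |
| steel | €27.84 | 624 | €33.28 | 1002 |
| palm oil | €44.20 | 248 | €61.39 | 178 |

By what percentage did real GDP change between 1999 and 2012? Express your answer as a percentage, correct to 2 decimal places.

22.36%

Real GDP 1999 = Nominal GDP 1999 = 14.04·585 + 27.84·624 + 44.20·248 = 36547.16.
Real GDP 2012 (at 1999 prices) = 14.04·638 + 27.84·1002 + 44.20·178 = 44720.80.
Real growth = 44720.80/36547.16 − 1 = 0.2236.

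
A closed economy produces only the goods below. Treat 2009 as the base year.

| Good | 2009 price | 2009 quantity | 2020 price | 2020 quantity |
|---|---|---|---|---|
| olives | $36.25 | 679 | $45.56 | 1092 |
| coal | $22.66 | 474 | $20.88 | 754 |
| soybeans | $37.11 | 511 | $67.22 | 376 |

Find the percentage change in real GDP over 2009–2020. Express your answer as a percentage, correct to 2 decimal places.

30.02%

Real GDP 2009 = Nominal GDP 2009 = 36.25·679 + 22.66·474 + 37.11·511 = 54317.80.
Real GDP 2020 (at 2009 prices) = 36.25·1092 + 22.66·754 + 37.11·376 = 70624.00.
Real growth = 70624.00/54317.80 − 1 = 0.3002.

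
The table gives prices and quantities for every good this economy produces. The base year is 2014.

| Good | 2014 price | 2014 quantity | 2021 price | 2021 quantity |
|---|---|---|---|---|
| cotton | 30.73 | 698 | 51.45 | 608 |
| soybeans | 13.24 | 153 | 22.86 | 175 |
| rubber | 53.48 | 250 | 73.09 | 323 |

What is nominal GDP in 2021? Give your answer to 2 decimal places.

58890.17

Nominal GDP 2021 = Σ (p_2021 × q_2021) = 51.45·608 + 22.86·175 + 73.09·323 = 58890.17.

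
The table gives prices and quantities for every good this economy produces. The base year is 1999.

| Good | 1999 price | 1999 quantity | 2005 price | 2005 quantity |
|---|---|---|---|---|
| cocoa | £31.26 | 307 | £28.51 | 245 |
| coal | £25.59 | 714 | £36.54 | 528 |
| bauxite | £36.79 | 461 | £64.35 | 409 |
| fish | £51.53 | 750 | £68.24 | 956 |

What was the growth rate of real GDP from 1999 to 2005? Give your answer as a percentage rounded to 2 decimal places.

Real GDP 1999 = Nominal GDP 1999 = 31.26·307 + 25.59·714 + 36.79·461 + 51.53·750 = 83475.77.
Real GDP 2005 (at 1999 prices) = 31.26·245 + 25.59·528 + 36.79·409 + 51.53·956 = 85480.01.
Real growth = 85480.01/83475.77 − 1 = 0.0240.

2.40%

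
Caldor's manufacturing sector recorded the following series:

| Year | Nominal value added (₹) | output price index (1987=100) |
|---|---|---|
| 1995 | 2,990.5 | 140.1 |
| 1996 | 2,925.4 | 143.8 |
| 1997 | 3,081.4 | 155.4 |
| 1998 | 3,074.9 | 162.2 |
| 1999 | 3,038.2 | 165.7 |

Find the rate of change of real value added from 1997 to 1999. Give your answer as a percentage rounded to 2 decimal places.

Real value added 1997 = 3081.4/1.554 = 1982.88.
Real value added 1999 = 3038.2/1.657 = 1833.55.
Change = 1833.55/1982.88 − 1 = -0.0753.

-7.53%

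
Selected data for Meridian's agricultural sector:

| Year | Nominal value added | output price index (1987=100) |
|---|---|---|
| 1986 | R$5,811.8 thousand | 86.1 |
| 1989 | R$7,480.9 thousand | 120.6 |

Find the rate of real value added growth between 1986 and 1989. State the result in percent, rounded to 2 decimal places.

Real value added 1986 = 5811.8 / 0.861 = 6750.06.
Real value added 1989 = 7480.9 / 1.206 = 6203.07.
Real growth = 6203.07 / 6750.06 − 1 = -0.0810.

-8.10%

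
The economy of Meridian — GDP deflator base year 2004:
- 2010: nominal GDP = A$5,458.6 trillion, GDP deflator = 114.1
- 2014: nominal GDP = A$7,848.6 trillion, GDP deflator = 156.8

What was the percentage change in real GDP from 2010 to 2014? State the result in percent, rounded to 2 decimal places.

4.63%

Real GDP 2010 = 5458.6 / 1.141 = 4784.05.
Real GDP 2014 = 7848.6 / 1.568 = 5005.48.
Real growth = 5005.48 / 4784.05 − 1 = 0.0463.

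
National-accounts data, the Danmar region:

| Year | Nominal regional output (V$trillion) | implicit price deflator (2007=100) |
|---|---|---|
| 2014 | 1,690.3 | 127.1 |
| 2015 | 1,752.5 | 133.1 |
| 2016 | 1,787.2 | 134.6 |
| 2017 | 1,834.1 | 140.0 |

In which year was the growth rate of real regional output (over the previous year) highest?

2015: real = 1752.5/1.331 = 1316.68; growth vs 2014 (1329.90) = -0.99%.
2016: real = 1787.2/1.346 = 1327.79; growth vs 2015 (1316.68) = 0.84%.
2017: real = 1834.1/1.400 = 1310.07; growth vs 2016 (1327.79) = -1.33%.

2016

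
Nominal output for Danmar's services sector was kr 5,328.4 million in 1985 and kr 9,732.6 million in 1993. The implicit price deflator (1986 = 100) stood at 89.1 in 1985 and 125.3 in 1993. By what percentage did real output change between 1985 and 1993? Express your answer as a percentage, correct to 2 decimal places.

29.88%

Deflate each year: 1985 → 5328.4/0.891 = 5980.25; 1993 → 9732.6/1.253 = 7767.44.
So real output changed by 7767.44/5980.25 − 1 = 0.2988, i.e. 29.88%.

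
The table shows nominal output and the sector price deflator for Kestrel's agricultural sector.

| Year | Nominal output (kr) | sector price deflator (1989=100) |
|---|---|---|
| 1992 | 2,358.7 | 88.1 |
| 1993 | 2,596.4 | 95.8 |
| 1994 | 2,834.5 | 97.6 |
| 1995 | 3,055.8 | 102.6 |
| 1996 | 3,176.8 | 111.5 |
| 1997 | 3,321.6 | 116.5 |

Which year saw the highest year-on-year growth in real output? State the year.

1993: real = 2596.4/0.958 = 2710.23; growth vs 1992 (2677.30) = 1.23%.
1994: real = 2834.5/0.976 = 2904.20; growth vs 1993 (2710.23) = 7.16%.
1995: real = 3055.8/1.026 = 2978.36; growth vs 1994 (2904.20) = 2.55%.
1996: real = 3176.8/1.115 = 2849.15; growth vs 1995 (2978.36) = -4.34%.
1997: real = 3321.6/1.165 = 2851.16; growth vs 1996 (2849.15) = 0.07%.

1994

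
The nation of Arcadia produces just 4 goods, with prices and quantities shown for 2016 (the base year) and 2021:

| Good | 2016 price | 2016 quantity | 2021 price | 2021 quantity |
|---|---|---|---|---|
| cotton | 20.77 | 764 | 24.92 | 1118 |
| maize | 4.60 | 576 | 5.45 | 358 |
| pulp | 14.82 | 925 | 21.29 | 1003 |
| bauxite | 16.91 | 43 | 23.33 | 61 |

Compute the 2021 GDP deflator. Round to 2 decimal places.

Nominal GDP 2021 = 24.92·1118 + 5.45·358 + 21.29·1003 + 23.33·61 = 52588.66.
Real GDP 2021 (at 2016 prices) = 20.77·1118 + 4.60·358 + 14.82·1003 + 16.91·61 = 40763.63.
Deflator = Nominal/Real × 100 = 52588.66/40763.63 × 100 = 129.009.

129.01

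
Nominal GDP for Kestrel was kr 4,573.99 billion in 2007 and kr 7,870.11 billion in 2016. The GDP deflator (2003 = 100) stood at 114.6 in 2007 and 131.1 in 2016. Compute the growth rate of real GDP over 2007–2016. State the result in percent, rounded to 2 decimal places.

Real GDP 2007 = 4573.99 / 1.146 = 3991.27.
Real GDP 2016 = 7870.11 / 1.311 = 6003.14.
Real growth = 6003.14 / 3991.27 − 1 = 0.5041.

50.41%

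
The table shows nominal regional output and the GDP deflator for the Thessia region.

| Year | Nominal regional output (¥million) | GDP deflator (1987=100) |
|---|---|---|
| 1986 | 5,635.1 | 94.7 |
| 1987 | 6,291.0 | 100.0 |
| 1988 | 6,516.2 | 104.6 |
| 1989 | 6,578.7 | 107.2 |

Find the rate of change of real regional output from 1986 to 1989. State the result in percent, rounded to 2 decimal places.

3.13%

Real regional output 1986 = 5635.1/0.947 = 5950.48.
Real regional output 1989 = 6578.7/1.072 = 6136.85.
Change = 6136.85/5950.48 − 1 = 0.0313.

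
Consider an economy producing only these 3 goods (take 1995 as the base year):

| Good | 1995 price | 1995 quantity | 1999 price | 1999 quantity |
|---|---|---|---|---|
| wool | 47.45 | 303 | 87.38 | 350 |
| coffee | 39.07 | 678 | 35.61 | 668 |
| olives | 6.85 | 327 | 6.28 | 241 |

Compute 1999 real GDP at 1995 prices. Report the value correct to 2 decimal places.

Real GDP 1999 = Σ (p_1995 × q_1999) = 47.45·350 + 39.07·668 + 6.85·241 = 44357.11.

44357.11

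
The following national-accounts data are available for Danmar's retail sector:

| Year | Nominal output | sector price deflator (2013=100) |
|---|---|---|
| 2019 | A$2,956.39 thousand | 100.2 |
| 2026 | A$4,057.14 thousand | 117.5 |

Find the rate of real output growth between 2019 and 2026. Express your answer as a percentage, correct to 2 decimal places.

17.03%

Deflate each year: 2019 → 2956.39/1.002 = 2950.49; 2026 → 4057.14/1.175 = 3452.89.
So real output changed by 3452.89/2950.49 − 1 = 0.1703, i.e. 17.03%.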